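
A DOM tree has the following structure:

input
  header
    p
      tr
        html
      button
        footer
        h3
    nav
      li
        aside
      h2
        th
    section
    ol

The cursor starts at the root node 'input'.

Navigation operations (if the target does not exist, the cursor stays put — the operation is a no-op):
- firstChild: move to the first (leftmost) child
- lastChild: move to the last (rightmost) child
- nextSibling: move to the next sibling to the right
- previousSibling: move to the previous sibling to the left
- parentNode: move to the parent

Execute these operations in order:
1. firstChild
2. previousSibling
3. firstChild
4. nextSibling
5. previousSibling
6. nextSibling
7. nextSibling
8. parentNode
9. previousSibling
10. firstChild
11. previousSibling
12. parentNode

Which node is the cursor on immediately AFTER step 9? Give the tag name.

Answer: header

Derivation:
After 1 (firstChild): header
After 2 (previousSibling): header (no-op, stayed)
After 3 (firstChild): p
After 4 (nextSibling): nav
After 5 (previousSibling): p
After 6 (nextSibling): nav
After 7 (nextSibling): section
After 8 (parentNode): header
After 9 (previousSibling): header (no-op, stayed)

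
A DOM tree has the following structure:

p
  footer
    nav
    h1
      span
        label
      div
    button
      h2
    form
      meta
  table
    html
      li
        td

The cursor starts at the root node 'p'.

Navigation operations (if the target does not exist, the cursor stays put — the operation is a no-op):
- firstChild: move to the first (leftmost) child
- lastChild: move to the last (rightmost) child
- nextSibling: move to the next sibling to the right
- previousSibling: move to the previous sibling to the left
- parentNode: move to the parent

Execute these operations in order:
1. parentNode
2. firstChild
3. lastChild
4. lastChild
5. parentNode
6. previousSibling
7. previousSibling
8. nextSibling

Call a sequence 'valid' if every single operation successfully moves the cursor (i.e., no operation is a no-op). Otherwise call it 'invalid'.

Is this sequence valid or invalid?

After 1 (parentNode): p (no-op, stayed)
After 2 (firstChild): footer
After 3 (lastChild): form
After 4 (lastChild): meta
After 5 (parentNode): form
After 6 (previousSibling): button
After 7 (previousSibling): h1
After 8 (nextSibling): button

Answer: invalid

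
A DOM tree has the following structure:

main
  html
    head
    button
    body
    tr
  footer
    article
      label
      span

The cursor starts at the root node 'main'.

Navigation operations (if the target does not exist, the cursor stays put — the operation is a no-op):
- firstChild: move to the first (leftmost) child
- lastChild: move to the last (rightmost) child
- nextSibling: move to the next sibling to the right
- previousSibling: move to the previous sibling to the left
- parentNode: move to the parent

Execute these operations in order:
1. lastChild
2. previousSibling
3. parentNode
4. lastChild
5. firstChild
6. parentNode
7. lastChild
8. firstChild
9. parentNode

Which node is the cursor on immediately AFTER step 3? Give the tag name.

Answer: main

Derivation:
After 1 (lastChild): footer
After 2 (previousSibling): html
After 3 (parentNode): main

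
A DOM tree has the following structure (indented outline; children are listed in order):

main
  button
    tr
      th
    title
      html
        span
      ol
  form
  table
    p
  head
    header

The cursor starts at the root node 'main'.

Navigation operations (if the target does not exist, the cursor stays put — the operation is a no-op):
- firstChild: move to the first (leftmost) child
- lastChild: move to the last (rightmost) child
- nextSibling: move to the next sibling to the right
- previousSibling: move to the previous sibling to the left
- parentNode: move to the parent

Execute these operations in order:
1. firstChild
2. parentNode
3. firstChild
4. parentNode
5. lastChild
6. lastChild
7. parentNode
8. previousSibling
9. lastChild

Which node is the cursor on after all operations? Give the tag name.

After 1 (firstChild): button
After 2 (parentNode): main
After 3 (firstChild): button
After 4 (parentNode): main
After 5 (lastChild): head
After 6 (lastChild): header
After 7 (parentNode): head
After 8 (previousSibling): table
After 9 (lastChild): p

Answer: p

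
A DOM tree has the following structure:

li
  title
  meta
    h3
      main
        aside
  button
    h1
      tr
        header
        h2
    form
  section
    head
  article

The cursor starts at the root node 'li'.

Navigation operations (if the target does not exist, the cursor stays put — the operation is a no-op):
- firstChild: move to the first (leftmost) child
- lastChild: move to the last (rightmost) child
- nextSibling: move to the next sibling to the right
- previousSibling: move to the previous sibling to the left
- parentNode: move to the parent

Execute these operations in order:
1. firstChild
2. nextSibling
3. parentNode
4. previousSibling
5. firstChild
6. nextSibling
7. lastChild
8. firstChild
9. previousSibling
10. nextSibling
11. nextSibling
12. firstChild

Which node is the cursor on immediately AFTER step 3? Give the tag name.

After 1 (firstChild): title
After 2 (nextSibling): meta
After 3 (parentNode): li

Answer: li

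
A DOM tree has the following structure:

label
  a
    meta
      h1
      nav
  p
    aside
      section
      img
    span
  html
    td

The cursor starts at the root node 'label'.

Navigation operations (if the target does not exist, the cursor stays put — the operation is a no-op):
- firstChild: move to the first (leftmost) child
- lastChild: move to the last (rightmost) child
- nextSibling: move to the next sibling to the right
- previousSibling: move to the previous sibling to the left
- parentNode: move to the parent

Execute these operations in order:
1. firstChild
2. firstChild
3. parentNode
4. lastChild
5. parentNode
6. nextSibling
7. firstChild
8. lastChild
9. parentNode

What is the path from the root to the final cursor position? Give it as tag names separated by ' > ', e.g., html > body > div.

After 1 (firstChild): a
After 2 (firstChild): meta
After 3 (parentNode): a
After 4 (lastChild): meta
After 5 (parentNode): a
After 6 (nextSibling): p
After 7 (firstChild): aside
After 8 (lastChild): img
After 9 (parentNode): aside

Answer: label > p > aside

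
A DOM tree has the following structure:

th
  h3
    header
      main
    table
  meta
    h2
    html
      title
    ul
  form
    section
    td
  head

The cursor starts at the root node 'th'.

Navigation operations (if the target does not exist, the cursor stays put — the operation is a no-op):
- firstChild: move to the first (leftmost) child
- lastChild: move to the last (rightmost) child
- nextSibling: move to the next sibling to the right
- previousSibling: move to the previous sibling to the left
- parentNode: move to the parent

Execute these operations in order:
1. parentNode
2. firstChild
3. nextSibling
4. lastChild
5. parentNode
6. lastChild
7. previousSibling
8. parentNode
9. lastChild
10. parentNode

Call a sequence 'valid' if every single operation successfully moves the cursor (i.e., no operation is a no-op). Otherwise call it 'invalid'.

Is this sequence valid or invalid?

After 1 (parentNode): th (no-op, stayed)
After 2 (firstChild): h3
After 3 (nextSibling): meta
After 4 (lastChild): ul
After 5 (parentNode): meta
After 6 (lastChild): ul
After 7 (previousSibling): html
After 8 (parentNode): meta
After 9 (lastChild): ul
After 10 (parentNode): meta

Answer: invalid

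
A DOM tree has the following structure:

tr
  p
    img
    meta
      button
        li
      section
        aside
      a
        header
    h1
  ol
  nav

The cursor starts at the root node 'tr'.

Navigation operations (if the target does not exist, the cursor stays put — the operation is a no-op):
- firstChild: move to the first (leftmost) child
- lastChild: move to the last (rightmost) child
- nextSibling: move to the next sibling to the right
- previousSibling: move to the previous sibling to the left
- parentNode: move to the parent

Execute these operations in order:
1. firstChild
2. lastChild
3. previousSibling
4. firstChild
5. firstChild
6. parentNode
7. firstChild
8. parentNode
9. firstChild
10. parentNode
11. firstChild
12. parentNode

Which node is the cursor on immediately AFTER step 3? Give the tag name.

After 1 (firstChild): p
After 2 (lastChild): h1
After 3 (previousSibling): meta

Answer: meta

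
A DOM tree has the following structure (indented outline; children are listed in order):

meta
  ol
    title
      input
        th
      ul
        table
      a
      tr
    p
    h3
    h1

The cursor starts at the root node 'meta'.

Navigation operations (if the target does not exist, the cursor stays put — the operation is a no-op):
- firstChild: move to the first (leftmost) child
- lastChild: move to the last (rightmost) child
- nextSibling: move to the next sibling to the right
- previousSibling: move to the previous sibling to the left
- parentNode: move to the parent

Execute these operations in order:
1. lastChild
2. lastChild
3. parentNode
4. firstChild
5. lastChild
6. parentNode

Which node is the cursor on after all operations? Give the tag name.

Answer: title

Derivation:
After 1 (lastChild): ol
After 2 (lastChild): h1
After 3 (parentNode): ol
After 4 (firstChild): title
After 5 (lastChild): tr
After 6 (parentNode): title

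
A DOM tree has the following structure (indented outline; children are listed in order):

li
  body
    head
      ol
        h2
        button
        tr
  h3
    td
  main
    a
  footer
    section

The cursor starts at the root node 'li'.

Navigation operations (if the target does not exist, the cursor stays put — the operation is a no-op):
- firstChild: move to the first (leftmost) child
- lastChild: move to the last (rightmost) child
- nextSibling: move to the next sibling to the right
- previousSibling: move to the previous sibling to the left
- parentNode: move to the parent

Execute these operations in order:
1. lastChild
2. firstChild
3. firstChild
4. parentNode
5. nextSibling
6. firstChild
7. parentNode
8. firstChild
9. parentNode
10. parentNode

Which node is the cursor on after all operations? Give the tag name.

After 1 (lastChild): footer
After 2 (firstChild): section
After 3 (firstChild): section (no-op, stayed)
After 4 (parentNode): footer
After 5 (nextSibling): footer (no-op, stayed)
After 6 (firstChild): section
After 7 (parentNode): footer
After 8 (firstChild): section
After 9 (parentNode): footer
After 10 (parentNode): li

Answer: li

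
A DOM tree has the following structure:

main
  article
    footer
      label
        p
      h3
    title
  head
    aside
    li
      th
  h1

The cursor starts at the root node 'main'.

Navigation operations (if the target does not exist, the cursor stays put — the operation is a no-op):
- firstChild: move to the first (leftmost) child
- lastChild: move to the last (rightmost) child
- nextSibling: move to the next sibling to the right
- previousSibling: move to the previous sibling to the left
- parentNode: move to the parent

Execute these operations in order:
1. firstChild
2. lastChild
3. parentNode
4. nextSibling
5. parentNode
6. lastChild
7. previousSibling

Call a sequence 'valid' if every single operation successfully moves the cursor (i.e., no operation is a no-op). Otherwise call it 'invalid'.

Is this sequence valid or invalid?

After 1 (firstChild): article
After 2 (lastChild): title
After 3 (parentNode): article
After 4 (nextSibling): head
After 5 (parentNode): main
After 6 (lastChild): h1
After 7 (previousSibling): head

Answer: valid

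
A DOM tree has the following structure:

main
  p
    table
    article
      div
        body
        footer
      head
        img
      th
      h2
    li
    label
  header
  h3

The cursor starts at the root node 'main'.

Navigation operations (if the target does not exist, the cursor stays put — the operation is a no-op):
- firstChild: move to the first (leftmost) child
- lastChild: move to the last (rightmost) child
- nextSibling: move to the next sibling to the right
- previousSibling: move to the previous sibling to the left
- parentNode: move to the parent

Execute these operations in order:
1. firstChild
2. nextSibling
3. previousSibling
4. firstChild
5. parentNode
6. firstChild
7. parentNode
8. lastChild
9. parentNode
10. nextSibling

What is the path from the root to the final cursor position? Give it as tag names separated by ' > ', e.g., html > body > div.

Answer: main > header

Derivation:
After 1 (firstChild): p
After 2 (nextSibling): header
After 3 (previousSibling): p
After 4 (firstChild): table
After 5 (parentNode): p
After 6 (firstChild): table
After 7 (parentNode): p
After 8 (lastChild): label
After 9 (parentNode): p
After 10 (nextSibling): header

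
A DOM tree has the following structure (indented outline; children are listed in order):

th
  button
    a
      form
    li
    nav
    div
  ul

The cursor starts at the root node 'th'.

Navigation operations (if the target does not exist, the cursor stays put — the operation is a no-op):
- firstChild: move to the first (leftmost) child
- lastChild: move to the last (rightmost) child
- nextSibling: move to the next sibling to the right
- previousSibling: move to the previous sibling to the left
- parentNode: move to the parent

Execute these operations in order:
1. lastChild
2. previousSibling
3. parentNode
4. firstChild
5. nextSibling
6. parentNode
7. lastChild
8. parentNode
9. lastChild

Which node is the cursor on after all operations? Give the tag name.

Answer: ul

Derivation:
After 1 (lastChild): ul
After 2 (previousSibling): button
After 3 (parentNode): th
After 4 (firstChild): button
After 5 (nextSibling): ul
After 6 (parentNode): th
After 7 (lastChild): ul
After 8 (parentNode): th
After 9 (lastChild): ul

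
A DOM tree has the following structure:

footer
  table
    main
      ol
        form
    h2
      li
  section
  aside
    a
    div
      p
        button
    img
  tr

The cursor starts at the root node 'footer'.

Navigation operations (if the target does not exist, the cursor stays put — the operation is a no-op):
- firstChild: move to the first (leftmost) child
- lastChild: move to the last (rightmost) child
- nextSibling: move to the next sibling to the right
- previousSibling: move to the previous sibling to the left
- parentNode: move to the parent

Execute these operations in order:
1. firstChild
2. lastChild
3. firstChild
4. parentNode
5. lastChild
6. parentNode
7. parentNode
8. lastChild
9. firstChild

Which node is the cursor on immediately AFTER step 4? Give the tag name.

Answer: h2

Derivation:
After 1 (firstChild): table
After 2 (lastChild): h2
After 3 (firstChild): li
After 4 (parentNode): h2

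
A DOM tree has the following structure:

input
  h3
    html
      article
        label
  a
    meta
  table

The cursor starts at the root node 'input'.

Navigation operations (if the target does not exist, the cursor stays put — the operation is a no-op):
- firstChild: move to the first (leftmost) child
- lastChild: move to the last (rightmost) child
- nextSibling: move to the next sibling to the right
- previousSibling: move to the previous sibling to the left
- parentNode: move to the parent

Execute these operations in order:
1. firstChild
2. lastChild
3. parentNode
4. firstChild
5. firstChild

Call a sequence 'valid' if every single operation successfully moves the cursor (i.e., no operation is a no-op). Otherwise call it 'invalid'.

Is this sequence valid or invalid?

After 1 (firstChild): h3
After 2 (lastChild): html
After 3 (parentNode): h3
After 4 (firstChild): html
After 5 (firstChild): article

Answer: valid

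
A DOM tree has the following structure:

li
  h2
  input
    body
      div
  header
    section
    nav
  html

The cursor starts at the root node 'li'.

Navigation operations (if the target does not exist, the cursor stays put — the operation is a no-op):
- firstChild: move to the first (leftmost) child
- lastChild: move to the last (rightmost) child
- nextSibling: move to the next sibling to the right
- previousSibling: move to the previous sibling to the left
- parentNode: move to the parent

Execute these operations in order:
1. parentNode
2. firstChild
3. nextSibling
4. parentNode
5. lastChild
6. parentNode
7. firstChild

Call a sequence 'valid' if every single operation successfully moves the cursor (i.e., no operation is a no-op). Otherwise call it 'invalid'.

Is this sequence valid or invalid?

After 1 (parentNode): li (no-op, stayed)
After 2 (firstChild): h2
After 3 (nextSibling): input
After 4 (parentNode): li
After 5 (lastChild): html
After 6 (parentNode): li
After 7 (firstChild): h2

Answer: invalid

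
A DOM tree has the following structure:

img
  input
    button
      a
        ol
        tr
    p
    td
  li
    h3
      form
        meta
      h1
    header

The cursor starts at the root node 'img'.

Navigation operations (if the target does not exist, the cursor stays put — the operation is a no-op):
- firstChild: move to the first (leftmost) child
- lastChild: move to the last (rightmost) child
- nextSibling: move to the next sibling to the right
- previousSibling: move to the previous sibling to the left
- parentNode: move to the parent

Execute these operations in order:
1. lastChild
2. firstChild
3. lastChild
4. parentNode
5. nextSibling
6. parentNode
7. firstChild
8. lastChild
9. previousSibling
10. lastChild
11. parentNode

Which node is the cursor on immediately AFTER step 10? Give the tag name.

After 1 (lastChild): li
After 2 (firstChild): h3
After 3 (lastChild): h1
After 4 (parentNode): h3
After 5 (nextSibling): header
After 6 (parentNode): li
After 7 (firstChild): h3
After 8 (lastChild): h1
After 9 (previousSibling): form
After 10 (lastChild): meta

Answer: meta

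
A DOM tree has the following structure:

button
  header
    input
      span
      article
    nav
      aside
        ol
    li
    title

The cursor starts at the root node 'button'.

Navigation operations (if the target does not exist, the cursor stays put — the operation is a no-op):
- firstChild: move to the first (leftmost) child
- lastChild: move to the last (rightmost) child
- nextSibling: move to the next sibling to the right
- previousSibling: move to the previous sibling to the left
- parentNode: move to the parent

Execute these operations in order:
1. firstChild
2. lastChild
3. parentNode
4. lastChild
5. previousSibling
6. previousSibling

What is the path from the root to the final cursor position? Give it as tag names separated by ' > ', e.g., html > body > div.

Answer: button > header > nav

Derivation:
After 1 (firstChild): header
After 2 (lastChild): title
After 3 (parentNode): header
After 4 (lastChild): title
After 5 (previousSibling): li
After 6 (previousSibling): nav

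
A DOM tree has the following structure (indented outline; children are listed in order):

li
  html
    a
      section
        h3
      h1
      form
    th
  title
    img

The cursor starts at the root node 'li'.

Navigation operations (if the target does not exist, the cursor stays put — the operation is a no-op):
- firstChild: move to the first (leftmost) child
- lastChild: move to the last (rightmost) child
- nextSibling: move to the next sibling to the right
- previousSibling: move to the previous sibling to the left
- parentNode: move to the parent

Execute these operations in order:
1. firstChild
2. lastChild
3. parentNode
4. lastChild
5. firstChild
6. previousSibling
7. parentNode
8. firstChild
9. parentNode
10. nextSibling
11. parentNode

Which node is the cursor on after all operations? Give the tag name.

After 1 (firstChild): html
After 2 (lastChild): th
After 3 (parentNode): html
After 4 (lastChild): th
After 5 (firstChild): th (no-op, stayed)
After 6 (previousSibling): a
After 7 (parentNode): html
After 8 (firstChild): a
After 9 (parentNode): html
After 10 (nextSibling): title
After 11 (parentNode): li

Answer: li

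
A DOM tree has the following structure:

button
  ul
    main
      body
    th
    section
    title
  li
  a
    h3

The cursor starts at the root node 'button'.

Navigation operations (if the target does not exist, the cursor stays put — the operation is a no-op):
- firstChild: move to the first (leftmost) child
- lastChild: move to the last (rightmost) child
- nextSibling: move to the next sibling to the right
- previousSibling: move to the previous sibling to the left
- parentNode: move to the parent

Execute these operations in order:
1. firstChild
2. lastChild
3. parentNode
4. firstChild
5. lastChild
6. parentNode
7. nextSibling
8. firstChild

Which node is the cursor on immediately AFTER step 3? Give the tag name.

Answer: ul

Derivation:
After 1 (firstChild): ul
After 2 (lastChild): title
After 3 (parentNode): ul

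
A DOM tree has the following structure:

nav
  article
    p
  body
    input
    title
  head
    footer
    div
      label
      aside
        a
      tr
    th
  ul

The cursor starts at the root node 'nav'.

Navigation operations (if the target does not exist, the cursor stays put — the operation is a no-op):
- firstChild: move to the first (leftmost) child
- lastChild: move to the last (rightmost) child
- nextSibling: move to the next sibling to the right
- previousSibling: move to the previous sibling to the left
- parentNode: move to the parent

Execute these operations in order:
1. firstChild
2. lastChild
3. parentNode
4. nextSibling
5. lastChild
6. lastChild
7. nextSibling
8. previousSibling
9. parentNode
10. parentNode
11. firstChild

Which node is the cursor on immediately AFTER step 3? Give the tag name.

Answer: article

Derivation:
After 1 (firstChild): article
After 2 (lastChild): p
After 3 (parentNode): article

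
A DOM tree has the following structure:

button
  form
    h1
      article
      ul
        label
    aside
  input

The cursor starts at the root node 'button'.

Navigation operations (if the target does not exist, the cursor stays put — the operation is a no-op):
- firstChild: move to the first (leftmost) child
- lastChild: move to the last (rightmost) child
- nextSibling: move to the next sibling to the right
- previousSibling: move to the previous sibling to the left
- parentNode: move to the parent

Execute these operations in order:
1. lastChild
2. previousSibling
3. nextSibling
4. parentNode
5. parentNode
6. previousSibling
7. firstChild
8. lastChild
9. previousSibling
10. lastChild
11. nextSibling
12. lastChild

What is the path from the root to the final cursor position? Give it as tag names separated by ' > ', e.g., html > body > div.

After 1 (lastChild): input
After 2 (previousSibling): form
After 3 (nextSibling): input
After 4 (parentNode): button
After 5 (parentNode): button (no-op, stayed)
After 6 (previousSibling): button (no-op, stayed)
After 7 (firstChild): form
After 8 (lastChild): aside
After 9 (previousSibling): h1
After 10 (lastChild): ul
After 11 (nextSibling): ul (no-op, stayed)
After 12 (lastChild): label

Answer: button > form > h1 > ul > label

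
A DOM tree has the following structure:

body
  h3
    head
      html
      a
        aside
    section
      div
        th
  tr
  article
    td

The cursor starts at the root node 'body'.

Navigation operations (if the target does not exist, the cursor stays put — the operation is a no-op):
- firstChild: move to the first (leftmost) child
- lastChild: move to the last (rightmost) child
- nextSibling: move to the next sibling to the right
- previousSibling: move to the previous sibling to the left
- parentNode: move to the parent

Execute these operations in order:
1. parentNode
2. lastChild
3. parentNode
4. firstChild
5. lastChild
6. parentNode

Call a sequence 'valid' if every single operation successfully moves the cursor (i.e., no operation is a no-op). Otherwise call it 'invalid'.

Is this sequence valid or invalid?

After 1 (parentNode): body (no-op, stayed)
After 2 (lastChild): article
After 3 (parentNode): body
After 4 (firstChild): h3
After 5 (lastChild): section
After 6 (parentNode): h3

Answer: invalid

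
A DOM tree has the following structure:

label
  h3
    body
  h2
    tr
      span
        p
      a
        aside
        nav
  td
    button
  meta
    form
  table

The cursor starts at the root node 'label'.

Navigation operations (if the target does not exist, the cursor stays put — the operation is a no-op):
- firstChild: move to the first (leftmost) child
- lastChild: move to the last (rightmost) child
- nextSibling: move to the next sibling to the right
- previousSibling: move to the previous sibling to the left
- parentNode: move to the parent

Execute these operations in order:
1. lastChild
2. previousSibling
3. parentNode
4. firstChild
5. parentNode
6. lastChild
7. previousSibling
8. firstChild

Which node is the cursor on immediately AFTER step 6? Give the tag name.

After 1 (lastChild): table
After 2 (previousSibling): meta
After 3 (parentNode): label
After 4 (firstChild): h3
After 5 (parentNode): label
After 6 (lastChild): table

Answer: table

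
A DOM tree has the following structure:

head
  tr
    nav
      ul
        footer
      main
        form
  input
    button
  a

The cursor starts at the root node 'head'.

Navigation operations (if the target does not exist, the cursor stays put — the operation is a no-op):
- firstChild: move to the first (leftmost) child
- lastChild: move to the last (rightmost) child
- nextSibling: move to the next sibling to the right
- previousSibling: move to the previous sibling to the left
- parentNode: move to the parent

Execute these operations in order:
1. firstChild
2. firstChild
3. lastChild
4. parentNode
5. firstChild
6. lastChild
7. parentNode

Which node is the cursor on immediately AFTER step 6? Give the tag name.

Answer: footer

Derivation:
After 1 (firstChild): tr
After 2 (firstChild): nav
After 3 (lastChild): main
After 4 (parentNode): nav
After 5 (firstChild): ul
After 6 (lastChild): footer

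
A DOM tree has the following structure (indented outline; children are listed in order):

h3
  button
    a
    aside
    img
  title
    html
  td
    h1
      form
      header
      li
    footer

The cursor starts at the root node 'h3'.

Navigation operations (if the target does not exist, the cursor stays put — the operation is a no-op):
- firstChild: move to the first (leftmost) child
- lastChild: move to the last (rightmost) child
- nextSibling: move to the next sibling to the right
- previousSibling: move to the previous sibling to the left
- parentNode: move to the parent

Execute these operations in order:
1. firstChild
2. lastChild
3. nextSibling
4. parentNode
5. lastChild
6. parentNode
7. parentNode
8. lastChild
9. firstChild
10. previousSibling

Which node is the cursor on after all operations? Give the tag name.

Answer: h1

Derivation:
After 1 (firstChild): button
After 2 (lastChild): img
After 3 (nextSibling): img (no-op, stayed)
After 4 (parentNode): button
After 5 (lastChild): img
After 6 (parentNode): button
After 7 (parentNode): h3
After 8 (lastChild): td
After 9 (firstChild): h1
After 10 (previousSibling): h1 (no-op, stayed)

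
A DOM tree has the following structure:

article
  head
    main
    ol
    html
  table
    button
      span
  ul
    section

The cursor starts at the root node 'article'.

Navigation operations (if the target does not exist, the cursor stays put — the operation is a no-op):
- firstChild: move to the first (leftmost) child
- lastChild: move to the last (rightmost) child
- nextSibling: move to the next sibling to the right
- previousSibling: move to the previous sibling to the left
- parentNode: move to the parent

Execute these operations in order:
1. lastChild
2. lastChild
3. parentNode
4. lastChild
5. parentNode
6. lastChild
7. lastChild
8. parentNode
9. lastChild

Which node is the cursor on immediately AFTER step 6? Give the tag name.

Answer: section

Derivation:
After 1 (lastChild): ul
After 2 (lastChild): section
After 3 (parentNode): ul
After 4 (lastChild): section
After 5 (parentNode): ul
After 6 (lastChild): section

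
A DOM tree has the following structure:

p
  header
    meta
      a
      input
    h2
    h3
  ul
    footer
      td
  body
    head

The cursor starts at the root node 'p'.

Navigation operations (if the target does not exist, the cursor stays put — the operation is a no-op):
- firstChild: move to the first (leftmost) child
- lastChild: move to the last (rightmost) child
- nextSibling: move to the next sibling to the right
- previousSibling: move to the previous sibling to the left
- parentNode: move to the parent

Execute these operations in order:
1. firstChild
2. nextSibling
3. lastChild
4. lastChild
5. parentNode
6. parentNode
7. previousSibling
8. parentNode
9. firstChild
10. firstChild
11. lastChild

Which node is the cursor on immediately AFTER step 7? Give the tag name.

Answer: header

Derivation:
After 1 (firstChild): header
After 2 (nextSibling): ul
After 3 (lastChild): footer
After 4 (lastChild): td
After 5 (parentNode): footer
After 6 (parentNode): ul
After 7 (previousSibling): header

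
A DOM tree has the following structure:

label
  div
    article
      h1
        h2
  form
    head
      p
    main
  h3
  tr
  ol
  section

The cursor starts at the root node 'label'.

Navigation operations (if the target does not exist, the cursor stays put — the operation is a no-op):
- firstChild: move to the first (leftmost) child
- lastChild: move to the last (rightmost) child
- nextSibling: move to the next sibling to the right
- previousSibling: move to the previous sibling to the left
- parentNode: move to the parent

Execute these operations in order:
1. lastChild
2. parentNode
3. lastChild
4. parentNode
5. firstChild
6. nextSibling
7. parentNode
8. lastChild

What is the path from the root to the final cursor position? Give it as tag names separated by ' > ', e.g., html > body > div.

Answer: label > section

Derivation:
After 1 (lastChild): section
After 2 (parentNode): label
After 3 (lastChild): section
After 4 (parentNode): label
After 5 (firstChild): div
After 6 (nextSibling): form
After 7 (parentNode): label
After 8 (lastChild): section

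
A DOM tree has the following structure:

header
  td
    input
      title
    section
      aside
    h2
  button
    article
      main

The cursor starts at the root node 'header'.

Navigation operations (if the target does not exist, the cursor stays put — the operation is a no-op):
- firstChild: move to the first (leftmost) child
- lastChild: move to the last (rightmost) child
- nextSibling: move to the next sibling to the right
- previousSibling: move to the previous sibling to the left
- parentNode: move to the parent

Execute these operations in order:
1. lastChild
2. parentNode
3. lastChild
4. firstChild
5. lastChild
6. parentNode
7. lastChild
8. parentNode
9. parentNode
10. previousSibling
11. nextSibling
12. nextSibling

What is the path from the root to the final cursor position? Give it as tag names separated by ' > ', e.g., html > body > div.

Answer: header > button

Derivation:
After 1 (lastChild): button
After 2 (parentNode): header
After 3 (lastChild): button
After 4 (firstChild): article
After 5 (lastChild): main
After 6 (parentNode): article
After 7 (lastChild): main
After 8 (parentNode): article
After 9 (parentNode): button
After 10 (previousSibling): td
After 11 (nextSibling): button
After 12 (nextSibling): button (no-op, stayed)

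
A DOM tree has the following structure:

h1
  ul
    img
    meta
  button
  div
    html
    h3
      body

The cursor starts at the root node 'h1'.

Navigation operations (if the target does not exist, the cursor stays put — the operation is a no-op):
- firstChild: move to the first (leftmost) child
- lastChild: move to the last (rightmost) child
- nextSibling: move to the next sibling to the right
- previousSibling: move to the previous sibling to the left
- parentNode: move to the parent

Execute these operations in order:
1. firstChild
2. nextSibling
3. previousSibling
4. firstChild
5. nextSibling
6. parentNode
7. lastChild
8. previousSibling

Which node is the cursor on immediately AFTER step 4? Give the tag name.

Answer: img

Derivation:
After 1 (firstChild): ul
After 2 (nextSibling): button
After 3 (previousSibling): ul
After 4 (firstChild): img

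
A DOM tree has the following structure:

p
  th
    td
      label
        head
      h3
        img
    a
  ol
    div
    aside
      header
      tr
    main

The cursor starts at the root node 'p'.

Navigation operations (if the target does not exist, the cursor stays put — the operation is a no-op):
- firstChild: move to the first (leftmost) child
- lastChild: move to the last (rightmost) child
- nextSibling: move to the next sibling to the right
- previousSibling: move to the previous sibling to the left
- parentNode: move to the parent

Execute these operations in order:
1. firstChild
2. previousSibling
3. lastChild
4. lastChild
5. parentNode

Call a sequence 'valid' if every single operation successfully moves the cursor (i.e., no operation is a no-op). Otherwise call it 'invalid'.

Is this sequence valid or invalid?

After 1 (firstChild): th
After 2 (previousSibling): th (no-op, stayed)
After 3 (lastChild): a
After 4 (lastChild): a (no-op, stayed)
After 5 (parentNode): th

Answer: invalid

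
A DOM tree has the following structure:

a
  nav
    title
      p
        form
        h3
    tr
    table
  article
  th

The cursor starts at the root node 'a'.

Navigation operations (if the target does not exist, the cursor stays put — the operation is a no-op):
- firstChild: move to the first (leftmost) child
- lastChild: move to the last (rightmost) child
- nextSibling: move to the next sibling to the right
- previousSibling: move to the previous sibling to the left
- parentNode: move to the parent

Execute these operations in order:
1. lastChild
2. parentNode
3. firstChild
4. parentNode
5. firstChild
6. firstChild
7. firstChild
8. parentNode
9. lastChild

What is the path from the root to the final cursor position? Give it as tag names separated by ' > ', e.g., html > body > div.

After 1 (lastChild): th
After 2 (parentNode): a
After 3 (firstChild): nav
After 4 (parentNode): a
After 5 (firstChild): nav
After 6 (firstChild): title
After 7 (firstChild): p
After 8 (parentNode): title
After 9 (lastChild): p

Answer: a > nav > title > p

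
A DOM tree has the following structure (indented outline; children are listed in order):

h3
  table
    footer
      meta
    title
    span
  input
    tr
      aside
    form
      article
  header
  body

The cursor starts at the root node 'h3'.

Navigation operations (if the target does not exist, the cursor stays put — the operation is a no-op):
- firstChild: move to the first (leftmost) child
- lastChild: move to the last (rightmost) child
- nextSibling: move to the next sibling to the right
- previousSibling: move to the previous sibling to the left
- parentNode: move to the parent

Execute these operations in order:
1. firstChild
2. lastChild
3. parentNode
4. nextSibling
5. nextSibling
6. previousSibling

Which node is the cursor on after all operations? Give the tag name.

Answer: input

Derivation:
After 1 (firstChild): table
After 2 (lastChild): span
After 3 (parentNode): table
After 4 (nextSibling): input
After 5 (nextSibling): header
After 6 (previousSibling): input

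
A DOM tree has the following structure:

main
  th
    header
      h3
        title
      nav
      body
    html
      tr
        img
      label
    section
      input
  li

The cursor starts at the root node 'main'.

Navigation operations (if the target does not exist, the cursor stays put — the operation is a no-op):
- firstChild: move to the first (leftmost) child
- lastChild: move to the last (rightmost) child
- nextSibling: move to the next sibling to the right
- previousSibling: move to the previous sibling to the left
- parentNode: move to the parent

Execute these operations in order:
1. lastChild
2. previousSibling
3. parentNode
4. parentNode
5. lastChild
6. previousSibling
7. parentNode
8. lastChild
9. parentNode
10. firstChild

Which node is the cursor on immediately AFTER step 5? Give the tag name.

After 1 (lastChild): li
After 2 (previousSibling): th
After 3 (parentNode): main
After 4 (parentNode): main (no-op, stayed)
After 5 (lastChild): li

Answer: li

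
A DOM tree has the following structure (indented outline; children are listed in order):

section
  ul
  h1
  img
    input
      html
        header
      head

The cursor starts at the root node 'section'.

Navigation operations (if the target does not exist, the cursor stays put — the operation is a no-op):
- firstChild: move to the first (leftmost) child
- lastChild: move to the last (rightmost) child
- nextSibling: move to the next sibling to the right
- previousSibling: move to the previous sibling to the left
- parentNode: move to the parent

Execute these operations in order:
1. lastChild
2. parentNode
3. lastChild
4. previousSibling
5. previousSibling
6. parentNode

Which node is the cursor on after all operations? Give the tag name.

Answer: section

Derivation:
After 1 (lastChild): img
After 2 (parentNode): section
After 3 (lastChild): img
After 4 (previousSibling): h1
After 5 (previousSibling): ul
After 6 (parentNode): section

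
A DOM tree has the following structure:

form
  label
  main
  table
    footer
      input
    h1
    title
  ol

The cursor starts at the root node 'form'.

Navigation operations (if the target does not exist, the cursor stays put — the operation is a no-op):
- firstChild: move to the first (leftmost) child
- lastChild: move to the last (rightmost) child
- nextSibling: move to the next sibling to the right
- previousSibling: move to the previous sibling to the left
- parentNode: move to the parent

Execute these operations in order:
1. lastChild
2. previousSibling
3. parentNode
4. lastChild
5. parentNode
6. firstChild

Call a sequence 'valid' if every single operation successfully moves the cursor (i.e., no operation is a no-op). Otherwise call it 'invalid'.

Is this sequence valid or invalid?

After 1 (lastChild): ol
After 2 (previousSibling): table
After 3 (parentNode): form
After 4 (lastChild): ol
After 5 (parentNode): form
After 6 (firstChild): label

Answer: valid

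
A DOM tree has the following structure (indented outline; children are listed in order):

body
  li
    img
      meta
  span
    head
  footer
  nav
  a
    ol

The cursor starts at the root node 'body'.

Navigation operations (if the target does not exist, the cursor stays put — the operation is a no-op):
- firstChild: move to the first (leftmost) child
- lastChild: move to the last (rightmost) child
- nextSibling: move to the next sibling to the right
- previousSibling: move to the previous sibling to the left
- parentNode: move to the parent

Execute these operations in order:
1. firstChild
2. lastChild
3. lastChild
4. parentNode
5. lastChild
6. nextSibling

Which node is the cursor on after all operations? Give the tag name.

After 1 (firstChild): li
After 2 (lastChild): img
After 3 (lastChild): meta
After 4 (parentNode): img
After 5 (lastChild): meta
After 6 (nextSibling): meta (no-op, stayed)

Answer: meta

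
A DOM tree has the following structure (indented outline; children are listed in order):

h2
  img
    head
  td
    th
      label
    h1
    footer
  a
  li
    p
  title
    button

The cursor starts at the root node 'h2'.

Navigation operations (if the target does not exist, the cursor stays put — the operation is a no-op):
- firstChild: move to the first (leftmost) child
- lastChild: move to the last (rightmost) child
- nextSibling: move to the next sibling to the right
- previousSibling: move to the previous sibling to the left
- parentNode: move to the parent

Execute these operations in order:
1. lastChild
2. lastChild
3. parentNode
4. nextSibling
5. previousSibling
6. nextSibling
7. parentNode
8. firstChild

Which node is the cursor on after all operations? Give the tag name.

Answer: img

Derivation:
After 1 (lastChild): title
After 2 (lastChild): button
After 3 (parentNode): title
After 4 (nextSibling): title (no-op, stayed)
After 5 (previousSibling): li
After 6 (nextSibling): title
After 7 (parentNode): h2
After 8 (firstChild): img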